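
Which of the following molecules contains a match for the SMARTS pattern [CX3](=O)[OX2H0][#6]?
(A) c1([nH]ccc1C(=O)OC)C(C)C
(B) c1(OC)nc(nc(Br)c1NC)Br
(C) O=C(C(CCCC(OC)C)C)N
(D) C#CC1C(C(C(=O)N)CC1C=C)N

[CX3](=O)[OX2H0][#6] describes a carbonyl carbon bonded to an oxygen that is itself bonded to carbon (no H on that O) (an ester).
(A) contains a methyl-ester group (-C(=O)OCH3), which satisfies every atom and bond constraint.
(B) has a methoxy ether (-OCH3) but the ether oxygen is not adjacent to a C=O carbon.
(C) has a methoxy ether (-OCH3) but the ether oxygen is not adjacent to a C=O carbon.
(D) has a primary amide (-C(=O)NH2) but the carbonyl is bonded to N, not to an O-C linkage.
So the answer is (A).

A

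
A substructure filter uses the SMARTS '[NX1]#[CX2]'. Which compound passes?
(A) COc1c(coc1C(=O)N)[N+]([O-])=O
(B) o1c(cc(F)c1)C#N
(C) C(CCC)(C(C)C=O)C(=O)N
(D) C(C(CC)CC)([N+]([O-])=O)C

B

[NX1]#[CX2] describes a nitrogen triple-bonded to a two-connected carbon (a nitrile).
(A) has a nitro group (-[N+](=O)[O-]) but there is no C#N triple bond.
(B) contains a nitrile (-C#N), which satisfies every atom and bond constraint.
(C) has a primary amide (-C(=O)NH2) but the nitrogen is NX3, not NX1.
(D) has a nitro group (-[N+](=O)[O-]) but there is no C#N triple bond.
So the answer is (B).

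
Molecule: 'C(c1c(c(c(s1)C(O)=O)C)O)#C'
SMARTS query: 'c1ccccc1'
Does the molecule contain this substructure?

No

The pattern c1ccccc1 describes six aromatic carbons in a ring — a benzene ring.
The closest candidate here is a methyl group (-CH3), but no six-membered all-carbon aromatic ring is present. No other fragment satisfies the full query, so there is no match.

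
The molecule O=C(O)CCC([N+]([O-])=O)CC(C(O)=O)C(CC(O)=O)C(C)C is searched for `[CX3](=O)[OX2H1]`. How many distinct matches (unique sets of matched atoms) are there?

[CX3](=O)[OX2H1] is the SMARTS for a carboxylic acid: an sp2 carbon double-bonded to O and single-bonded to an -OH oxygen.
The molecule carries 3 separate instances of a carboxylic acid group (-C(=O)OH) meeting every constraint; each maps to a distinct set of atoms, giving 3 matches.

3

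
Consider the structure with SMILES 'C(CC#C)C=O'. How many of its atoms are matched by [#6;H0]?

1

The query [#6;H0] means: any carbon with no attached hydrogen.
Check the 6 heavy atoms by environment: 2× C (H2) → no; 1× C (H0) → match; 2× C (H1) → no; 1× O (H0) → no.
That gives 1 matching atom.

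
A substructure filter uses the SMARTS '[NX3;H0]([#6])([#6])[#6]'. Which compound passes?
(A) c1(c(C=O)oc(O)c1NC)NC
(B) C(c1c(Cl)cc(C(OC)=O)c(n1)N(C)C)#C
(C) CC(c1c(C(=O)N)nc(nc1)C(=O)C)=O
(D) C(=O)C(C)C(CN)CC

B

[NX3;H0]([#6])([#6])[#6] describes a trivalent nitrogen with no H, bonded to three carbons (a tertiary amine).
(A) has an N-methylamino group (-NHCH3) but the nitrogen still has one H (H1), not H0.
(B) contains a dimethylamino group (-N(CH3)2), which satisfies every atom and bond constraint.
(C) has a primary amide (-C(=O)NH2) but the amide nitrogen has H2 and only one carbon neighbour.
(D) has a primary amino group (-NH2) but the nitrogen has H2, not H0 with three carbons.
So the answer is (B).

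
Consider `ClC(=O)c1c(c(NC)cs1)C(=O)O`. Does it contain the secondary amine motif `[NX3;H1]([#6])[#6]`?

Yes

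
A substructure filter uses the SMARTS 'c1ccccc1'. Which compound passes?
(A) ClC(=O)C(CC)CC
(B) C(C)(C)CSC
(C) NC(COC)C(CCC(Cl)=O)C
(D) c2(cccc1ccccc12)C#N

c1ccccc1 describes six aromatic carbons in a ring (a benzene ring).
(A) has a methyl group (-CH3) but no six-membered all-carbon aromatic ring is present.
(B) has a methyl group (-CH3) but no six-membered all-carbon aromatic ring is present.
(C) has a methyl group (-CH3) but no six-membered all-carbon aromatic ring is present.
(D) contains the required atom environment, so the pattern matches.
So the answer is (D).

D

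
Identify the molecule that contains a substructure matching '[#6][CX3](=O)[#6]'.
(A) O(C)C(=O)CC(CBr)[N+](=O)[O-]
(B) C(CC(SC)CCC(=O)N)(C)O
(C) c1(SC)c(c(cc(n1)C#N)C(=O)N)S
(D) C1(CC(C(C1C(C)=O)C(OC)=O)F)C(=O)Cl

D

[#6][CX3](=O)[#6] describes a carbonyl carbon (no H) flanked by two carbons (a ketone).
(A) has a methyl-ester group (-C(=O)OCH3) but one neighbour of the carbonyl carbon is O, not C.
(B) has a primary amide (-C(=O)NH2) but one neighbour of the carbonyl carbon is N, not C.
(C) has a primary amide (-C(=O)NH2) but one neighbour of the carbonyl carbon is N, not C.
(D) contains an acetyl/ketone group (-C(=O)CH3), which satisfies every atom and bond constraint.
So the answer is (D).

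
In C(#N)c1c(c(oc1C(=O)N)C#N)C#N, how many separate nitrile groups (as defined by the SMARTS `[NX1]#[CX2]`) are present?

3

[NX1]#[CX2] is the SMARTS for a nitrile: a nitrogen triple-bonded to a two-connected carbon.
The molecule carries 3 separate instances of a nitrile (-C#N) meeting every constraint; each maps to a distinct set of atoms, giving 3 matches.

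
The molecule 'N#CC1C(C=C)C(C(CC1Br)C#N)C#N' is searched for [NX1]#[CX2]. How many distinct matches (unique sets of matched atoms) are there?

3

[NX1]#[CX2] is the SMARTS for a nitrile: a nitrogen triple-bonded to a two-connected carbon.
The molecule carries 3 separate instances of a nitrile (-C#N) meeting every constraint; each maps to a distinct set of atoms, giving 3 matches.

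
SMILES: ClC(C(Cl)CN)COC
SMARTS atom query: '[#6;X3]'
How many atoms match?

Check the 9 heavy atoms by environment: 5× C (X4) → no; 1× N (X3) → no; 1× O (X2) → no; 2× Cl (X1) → no.
No environment satisfies the query, so 0 matching atoms.

0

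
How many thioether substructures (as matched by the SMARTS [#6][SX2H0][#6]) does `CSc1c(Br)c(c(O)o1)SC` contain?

2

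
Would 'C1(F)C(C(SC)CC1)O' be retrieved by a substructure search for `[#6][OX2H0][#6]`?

No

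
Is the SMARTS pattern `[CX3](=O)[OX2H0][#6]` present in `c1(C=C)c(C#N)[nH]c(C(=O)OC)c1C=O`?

Yes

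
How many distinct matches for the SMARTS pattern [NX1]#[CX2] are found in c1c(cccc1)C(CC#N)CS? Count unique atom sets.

1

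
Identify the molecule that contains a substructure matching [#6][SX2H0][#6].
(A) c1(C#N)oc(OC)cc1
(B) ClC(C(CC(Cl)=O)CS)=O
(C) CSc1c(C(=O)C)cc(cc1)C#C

[#6][SX2H0][#6] describes an aliphatic sulfur bridging two carbons with no H on the sulfur (a thioether).
(A) has a methoxy ether (-OCH3) but the bridging atom is O, not S.
(B) has a thiol (-SH) but the sulfur has H1, not H0 bridging two carbons.
(C) contains a methylthio ether (-SCH3), which satisfies every atom and bond constraint.
So the answer is (C).

C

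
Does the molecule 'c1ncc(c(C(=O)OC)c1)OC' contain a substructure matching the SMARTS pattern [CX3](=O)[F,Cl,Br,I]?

The pattern [CX3](=O)[F,Cl,Br,I] describes a carbonyl carbon bonded to a halogen — an acyl halide.
The closest candidate here is a methyl-ester group (-C(=O)OCH3), but the carbonyl is bonded to -O-C, not to a halogen. No other fragment satisfies the full query, so there is no match.

No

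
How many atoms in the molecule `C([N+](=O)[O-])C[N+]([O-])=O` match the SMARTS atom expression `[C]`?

2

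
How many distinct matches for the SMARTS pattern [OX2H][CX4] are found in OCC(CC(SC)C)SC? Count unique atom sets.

1

[OX2H][CX4] is the SMARTS for an aliphatic alcohol: a hydroxyl oxygen bound to an sp3 (X4) carbon.
Exactly one fragment in the molecule meets all constraints, giving 1 match.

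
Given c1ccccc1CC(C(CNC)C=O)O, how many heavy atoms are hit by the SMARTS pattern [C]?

The query [C] means: uppercase C matches aliphatic (non-aromatic) carbon only.
Check the 15 heavy atoms by environment: 6× C → match; 6× c (aromatic) → no; 2× O → no; 1× N → no.
That gives 6 matching atoms.

6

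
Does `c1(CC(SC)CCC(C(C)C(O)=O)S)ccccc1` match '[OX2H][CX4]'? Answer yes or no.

The pattern [OX2H][CX4] describes a hydroxyl oxygen bound to an sp3 (X4) carbon — an aliphatic alcohol.
The closest candidate here is a carboxylic acid group (-C(=O)OH), but the -OH is on a CX3 carbonyl carbon, not a CX4 carbon. No other fragment satisfies the full query, so there is no match.

No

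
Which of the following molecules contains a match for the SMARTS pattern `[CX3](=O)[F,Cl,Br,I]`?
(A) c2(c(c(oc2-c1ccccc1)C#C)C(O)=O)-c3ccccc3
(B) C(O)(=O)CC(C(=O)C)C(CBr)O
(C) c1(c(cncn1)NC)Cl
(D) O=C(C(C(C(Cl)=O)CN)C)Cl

[CX3](=O)[F,Cl,Br,I] describes a carbonyl carbon bonded to a halogen (an acyl halide).
(A) has a carboxylic acid group (-C(=O)OH) but the carbonyl is bonded to -OH, not to a halogen.
(B) has a carboxylic acid group (-C(=O)OH) but the carbonyl is bonded to -OH, not to a halogen.
(C) has a chloro substituent but the Cl is not on a carbonyl carbon.
(D) contains an acyl chloride (-C(=O)Cl), which satisfies every atom and bond constraint.
So the answer is (D).

D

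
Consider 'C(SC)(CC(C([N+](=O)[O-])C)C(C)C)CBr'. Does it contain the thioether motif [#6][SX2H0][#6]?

The pattern [#6][SX2H0][#6] describes an aliphatic sulfur bridging two carbons with no H on the sulfur — a thioether.
The molecule carries a methylthio ether (-SCH3), whose atoms satisfy every constraint of the query, so the pattern matches.

Yes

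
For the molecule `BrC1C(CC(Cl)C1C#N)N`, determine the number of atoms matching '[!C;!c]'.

The query [!C;!c] means: neither aliphatic nor aromatic carbon — same as [!#6].
Check the 10 heavy atoms by environment: 6× C → no; 2× N → match; 1× Cl → match; 1× Br → match.
Summing the matching environments: 2 + 1 + 1 = 4 matching atoms.

4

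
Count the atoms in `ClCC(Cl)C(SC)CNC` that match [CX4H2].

The query [CX4H2] means: sp3 carbon (X4) with exactly two hydrogens.
Check the 10 heavy atoms by environment: 2× C (H2, X4) → match; 2× C (H1, X4) → no; 1× S (H0, X2) → no; 2× C (H3, X4) → no; 1× N (H1, X3) → no; 2× Cl (H0, X1) → no.
That gives 2 matching atoms.

2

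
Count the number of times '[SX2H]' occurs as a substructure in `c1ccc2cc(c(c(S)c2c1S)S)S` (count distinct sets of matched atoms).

4

[SX2H] is the SMARTS for a thiol: an aliphatic sulfur with two connections, one being H.
The molecule carries 4 separate instances of a thiol (-SH) meeting every constraint; each maps to a distinct set of atoms, giving 4 matches.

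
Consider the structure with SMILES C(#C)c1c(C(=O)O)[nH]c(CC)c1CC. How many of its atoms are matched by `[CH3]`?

2

The query [CH3] means: aliphatic carbon with exactly three hydrogens.
Check the 14 heavy atoms by environment: 1× n (aromatic, H1) → no; 4× c (aromatic, H0) → no; 2× C (H0) → no; 1× C (H1) → no; 2× C (H2) → no; 2× C (H3) → match; 1× O (H0) → no; 1× O (H1) → no.
That gives 2 matching atoms.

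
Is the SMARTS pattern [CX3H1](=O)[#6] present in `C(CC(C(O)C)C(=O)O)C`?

The pattern [CX3H1](=O)[#6] describes an sp2 carbon with one H, double-bonded to O and single-bonded to carbon — an aldehyde.
The closest candidate here is a carboxylic acid group (-C(=O)OH), but the carbonyl carbon has H0 and is bonded to O, not H1. No other fragment satisfies the full query, so there is no match.

No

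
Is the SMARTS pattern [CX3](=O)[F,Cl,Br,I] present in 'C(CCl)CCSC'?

The pattern [CX3](=O)[F,Cl,Br,I] describes a carbonyl carbon bonded to a halogen — an acyl halide.
The closest candidate here is a chloro substituent, but the Cl is not on a carbonyl carbon. No other fragment satisfies the full query, so there is no match.

No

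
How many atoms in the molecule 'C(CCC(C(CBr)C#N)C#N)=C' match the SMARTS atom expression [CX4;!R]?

Check the 12 heavy atoms by environment: 5× C (X4, acyclic) → match; 1× Br (X1, acyclic) → no; 2× C (X2, acyclic) → no; 2× N (X1, acyclic) → no; 2× C (X3, acyclic) → no.
That gives 5 matching atoms.

5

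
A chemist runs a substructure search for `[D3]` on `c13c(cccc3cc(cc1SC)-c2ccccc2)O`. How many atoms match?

6

Check the 19 heavy atoms by environment: 6× c (aromatic, D3) → match; 10× c (aromatic, D2) → no; 1× S (D2) → no; 1× C (D1) → no; 1× O (D1) → no.
That gives 6 matching atoms.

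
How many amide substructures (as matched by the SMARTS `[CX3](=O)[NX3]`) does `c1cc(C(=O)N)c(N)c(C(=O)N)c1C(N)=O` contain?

3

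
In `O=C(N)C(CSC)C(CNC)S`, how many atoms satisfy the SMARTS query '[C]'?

7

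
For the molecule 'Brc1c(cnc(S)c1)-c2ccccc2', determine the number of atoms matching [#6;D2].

7

Check the 14 heavy atoms by environment: 1× n (aromatic, D2) → no; 4× c (aromatic, D3) → no; 7× c (aromatic, D2) → match; 1× Br (D1) → no; 1× S (D1) → no.
That gives 7 matching atoms.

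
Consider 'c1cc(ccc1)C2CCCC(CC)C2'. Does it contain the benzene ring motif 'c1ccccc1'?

Yes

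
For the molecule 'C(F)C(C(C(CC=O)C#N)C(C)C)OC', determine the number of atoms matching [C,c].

The query [C,c] means: comma = OR; matches aliphatic or aromatic carbon — same as #6.
Check the 15 heavy atoms by environment: 11× C → match; 2× O → no; 1× F → no; 1× N → no.
That gives 11 matching atoms.

11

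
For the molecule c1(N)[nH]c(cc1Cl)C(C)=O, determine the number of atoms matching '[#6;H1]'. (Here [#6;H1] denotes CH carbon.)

1

The query [#6;H1] means: any carbon bearing exactly one hydrogen.
Check the 10 heavy atoms by environment: 1× n (aromatic, H1) → no; 3× c (aromatic, H0) → no; 1× c (aromatic, H1) → match; 1× Cl (H0) → no; 1× C (H0) → no; 1× O (H0) → no; 1× C (H3) → no; 1× N (H2) → no.
That gives 1 matching atom.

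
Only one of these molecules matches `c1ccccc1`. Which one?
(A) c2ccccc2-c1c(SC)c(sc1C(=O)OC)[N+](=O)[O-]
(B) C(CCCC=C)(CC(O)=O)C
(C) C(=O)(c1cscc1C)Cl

A

c1ccccc1 describes six aromatic carbons in a ring (a benzene ring).
(A) contains a phenyl ring, which satisfies every atom and bond constraint.
(B) has a methyl group (-CH3) but no six-membered all-carbon aromatic ring is present.
(C) has a methyl group (-CH3) but no six-membered all-carbon aromatic ring is present.
So the answer is (A).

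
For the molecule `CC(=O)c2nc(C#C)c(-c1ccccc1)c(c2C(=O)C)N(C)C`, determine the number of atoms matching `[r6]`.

12

The query [r6] means: r6 matches atoms in a six-membered ring.
Check the 23 heavy atoms by environment: 1× n (aromatic, in 6-ring) → match; 11× c (aromatic, in 6-ring) → match; 1× N (acyclic) → no; 8× C (acyclic) → no; 2× O (acyclic) → no.
Summing the matching environments: 1 + 11 = 12 matching atoms.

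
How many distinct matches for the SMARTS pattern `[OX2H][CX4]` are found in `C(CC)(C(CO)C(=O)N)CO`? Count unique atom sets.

[OX2H][CX4] is the SMARTS for an aliphatic alcohol: a hydroxyl oxygen bound to an sp3 (X4) carbon.
The molecule carries 2 separate instances of a hydroxyl group (-OH) meeting every constraint; each maps to a distinct set of atoms, giving 2 matches.

2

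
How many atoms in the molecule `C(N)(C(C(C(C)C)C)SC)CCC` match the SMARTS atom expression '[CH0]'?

The query [CH0] means: aliphatic carbon with no attached hydrogen.
Check the 13 heavy atoms by environment: 5× C (H3) → no; 2× C (H2) → no; 4× C (H1) → no; 1× N (H2) → no; 1× S (H0) → no.
No environment satisfies the query, so 0 matching atoms.

0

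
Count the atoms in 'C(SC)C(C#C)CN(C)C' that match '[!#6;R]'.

0

Check the 10 heavy atoms by environment: 8× C (acyclic) → no; 1× S (acyclic) → no; 1× N (acyclic) → no.
No environment satisfies the query, so 0 matching atoms.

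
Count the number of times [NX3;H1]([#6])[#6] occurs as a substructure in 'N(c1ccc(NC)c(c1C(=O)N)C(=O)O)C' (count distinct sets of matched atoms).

[NX3;H1]([#6])[#6] is the SMARTS for a secondary amine: a trivalent nitrogen with one H, bonded to two carbons.
The molecule carries 2 separate instances of an N-methylamino group (-NHCH3) meeting every constraint; each maps to a distinct set of atoms, giving 2 matches.

2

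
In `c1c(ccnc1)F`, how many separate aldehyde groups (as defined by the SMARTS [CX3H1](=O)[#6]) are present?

0

[CX3H1](=O)[#6] is the SMARTS for an aldehyde: an sp2 carbon with one H, double-bonded to O and single-bonded to carbon.
No fragment in the molecule satisfies every constraint, giving 0 matches.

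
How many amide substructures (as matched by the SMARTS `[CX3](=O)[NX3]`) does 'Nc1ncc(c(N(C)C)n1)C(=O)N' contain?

[CX3](=O)[NX3] is the SMARTS for an amide: a carbonyl carbon bonded to a trivalent nitrogen.
Exactly one fragment in the molecule meets all constraints, giving 1 match.

1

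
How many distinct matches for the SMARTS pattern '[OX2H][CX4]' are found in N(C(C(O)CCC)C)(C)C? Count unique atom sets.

1

[OX2H][CX4] is the SMARTS for an aliphatic alcohol: a hydroxyl oxygen bound to an sp3 (X4) carbon.
Exactly one fragment in the molecule meets all constraints, giving 1 match.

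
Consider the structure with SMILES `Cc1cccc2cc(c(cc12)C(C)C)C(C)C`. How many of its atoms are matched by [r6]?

10

The query [r6] means: r6 matches atoms in a six-membered ring.
Check the 17 heavy atoms by environment: 10× c (aromatic, in 6-ring) → match; 7× C (acyclic) → no.
That gives 10 matching atoms.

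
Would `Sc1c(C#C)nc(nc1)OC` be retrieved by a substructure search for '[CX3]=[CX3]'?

No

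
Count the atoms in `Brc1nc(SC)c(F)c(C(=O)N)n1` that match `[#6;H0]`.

The query [#6;H0] means: any carbon with no attached hydrogen.
Check the 13 heavy atoms by environment: 2× n (aromatic, H0) → no; 4× c (aromatic, H0) → match; 1× C (H0) → match; 1× O (H0) → no; 1× N (H2) → no; 1× F (H0) → no; 1× Br (H0) → no; 1× S (H0) → no; 1× C (H3) → no.
Summing the matching environments: 4 + 1 = 5 matching atoms.

5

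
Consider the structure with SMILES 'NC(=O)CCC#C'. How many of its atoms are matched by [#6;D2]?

3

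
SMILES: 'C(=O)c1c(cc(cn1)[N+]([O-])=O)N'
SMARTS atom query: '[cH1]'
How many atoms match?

Check the 12 heavy atoms by environment: 1× n (aromatic, H0) → no; 2× c (aromatic, H1) → match; 3× c (aromatic, H0) → no; 1× N (H2) → no; 1× N (charge +1, H0) → no; 1× O (charge -1, H0) → no; 2× O (H0) → no; 1× C (H1) → no.
That gives 2 matching atoms.

2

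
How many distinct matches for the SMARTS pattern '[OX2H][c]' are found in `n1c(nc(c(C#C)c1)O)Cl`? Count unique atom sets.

1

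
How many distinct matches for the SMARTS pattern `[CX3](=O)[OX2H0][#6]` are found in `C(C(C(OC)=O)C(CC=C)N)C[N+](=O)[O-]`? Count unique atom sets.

1

[CX3](=O)[OX2H0][#6] is the SMARTS for an ester: a carbonyl carbon bonded to an oxygen that is itself bonded to carbon (no H on that O).
Exactly one fragment in the molecule meets all constraints, giving 1 match.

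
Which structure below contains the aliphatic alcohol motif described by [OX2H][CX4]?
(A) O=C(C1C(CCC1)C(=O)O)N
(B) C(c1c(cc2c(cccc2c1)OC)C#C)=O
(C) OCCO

C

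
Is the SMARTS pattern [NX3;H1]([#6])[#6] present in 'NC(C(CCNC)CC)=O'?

The pattern [NX3;H1]([#6])[#6] describes a trivalent nitrogen with one H, bonded to two carbons — a secondary amine.
The molecule carries an N-methylamino group (-NHCH3), whose atoms satisfy every constraint of the query, so the pattern matches.

Yes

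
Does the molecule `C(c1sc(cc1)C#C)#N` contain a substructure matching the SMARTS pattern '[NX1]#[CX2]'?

The pattern [NX1]#[CX2] describes a nitrogen triple-bonded to a two-connected carbon — a nitrile.
The molecule carries a nitrile (-C#N), whose atoms satisfy every constraint of the query, so the pattern matches.

Yes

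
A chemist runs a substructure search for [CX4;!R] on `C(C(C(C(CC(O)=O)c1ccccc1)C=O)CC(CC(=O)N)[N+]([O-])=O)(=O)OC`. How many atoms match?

8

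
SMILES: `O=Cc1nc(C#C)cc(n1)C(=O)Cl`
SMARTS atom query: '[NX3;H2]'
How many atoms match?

0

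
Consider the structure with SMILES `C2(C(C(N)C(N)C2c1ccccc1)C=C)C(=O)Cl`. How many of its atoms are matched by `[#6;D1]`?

The query [#6;D1] means: carbon bonded to exactly one heavy atom.
Check the 18 heavy atoms by environment: 6× C (D3) → no; 2× N (D1) → no; 1× O (D1) → no; 1× Cl (D1) → no; 1× C (D2) → no; 1× C (D1) → match; 1× c (aromatic, D3) → no; 5× c (aromatic, D2) → no.
That gives 1 matching atom.

1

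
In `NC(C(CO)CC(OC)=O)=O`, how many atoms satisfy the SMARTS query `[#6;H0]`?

2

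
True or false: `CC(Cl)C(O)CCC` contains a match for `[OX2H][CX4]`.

True

The pattern [OX2H][CX4] describes a hydroxyl oxygen bound to an sp3 (X4) carbon — an aliphatic alcohol.
The molecule carries a hydroxyl group (-OH), whose atoms satisfy every constraint of the query, so the pattern matches.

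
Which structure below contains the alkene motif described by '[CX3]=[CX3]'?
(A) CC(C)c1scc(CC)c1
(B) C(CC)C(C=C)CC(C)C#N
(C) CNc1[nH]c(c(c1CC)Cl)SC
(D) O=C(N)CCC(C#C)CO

[CX3]=[CX3] describes a non-aromatic C=C double bond between two sp2 carbons (an alkene).
(A) has an ethyl group (-CH2CH3) but its C-C bond is a single bond between CX4 carbons, not CX3=CX3.
(B) contains a vinyl group (-CH=CH2), which satisfies every atom and bond constraint.
(C) has an ethyl group (-CH2CH3) but its C-C bond is a single bond between CX4 carbons, not CX3=CX3.
(D) has an ethynyl group (-C#CH) but the C-C bond is a triple bond, not a double bond.
So the answer is (B).

B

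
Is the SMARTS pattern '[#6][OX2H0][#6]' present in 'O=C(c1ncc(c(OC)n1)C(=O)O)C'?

The pattern [#6][OX2H0][#6] describes an aliphatic oxygen bridging two carbons with no H on the oxygen — an ether.
The molecule carries a methoxy ether (-OCH3), whose atoms satisfy every constraint of the query, so the pattern matches.

Yes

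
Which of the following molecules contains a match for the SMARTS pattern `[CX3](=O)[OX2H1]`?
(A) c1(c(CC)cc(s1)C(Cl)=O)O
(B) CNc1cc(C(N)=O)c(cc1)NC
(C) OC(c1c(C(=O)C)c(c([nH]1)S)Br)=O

[CX3](=O)[OX2H1] describes an sp2 carbon double-bonded to O and single-bonded to an -OH oxygen (a carboxylic acid).
(A) has an acyl chloride (-C(=O)Cl) but the carbonyl is bonded to Cl, not to an -OH oxygen.
(B) has a primary amide (-C(=O)NH2) but the carbonyl is bonded to N, not to an -OH oxygen.
(C) contains a carboxylic acid group (-C(=O)OH), which satisfies every atom and bond constraint.
So the answer is (C).

C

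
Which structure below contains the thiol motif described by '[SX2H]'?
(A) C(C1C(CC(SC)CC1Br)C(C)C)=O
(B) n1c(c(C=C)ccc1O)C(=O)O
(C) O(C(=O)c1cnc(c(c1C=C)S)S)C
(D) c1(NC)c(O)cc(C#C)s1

C

[SX2H] describes an aliphatic sulfur with two connections, one being H (a thiol).
(A) has a methylthio ether (-SCH3) but the sulfur has H0 (bonded to two carbons), not H1.
(B) has a hydroxyl group (-OH) but it is an -OH, not an -SH.
(C) contains a thiol (-SH), which satisfies every atom and bond constraint.
(D) has a hydroxyl group (-OH) but it is an -OH, not an -SH.
So the answer is (C).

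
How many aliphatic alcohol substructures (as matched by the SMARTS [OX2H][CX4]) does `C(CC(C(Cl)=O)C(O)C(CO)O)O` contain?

4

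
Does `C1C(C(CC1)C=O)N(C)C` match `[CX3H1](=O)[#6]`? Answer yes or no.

The pattern [CX3H1](=O)[#6] describes an sp2 carbon with one H, double-bonded to O and single-bonded to carbon — an aldehyde.
The molecule carries an aldehyde (-CHO), whose atoms satisfy every constraint of the query, so the pattern matches.

Yes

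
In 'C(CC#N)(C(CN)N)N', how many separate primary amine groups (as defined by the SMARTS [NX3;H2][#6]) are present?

3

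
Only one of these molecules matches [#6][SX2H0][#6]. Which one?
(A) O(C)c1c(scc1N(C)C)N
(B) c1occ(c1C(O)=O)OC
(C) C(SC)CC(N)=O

[#6][SX2H0][#6] describes an aliphatic sulfur bridging two carbons with no H on the sulfur (a thioether).
(A) has a methoxy ether (-OCH3) but the bridging atom is O, not S.
(B) has a methoxy ether (-OCH3) but the bridging atom is O, not S.
(C) contains a methylthio ether (-SCH3), which satisfies every atom and bond constraint.
So the answer is (C).

C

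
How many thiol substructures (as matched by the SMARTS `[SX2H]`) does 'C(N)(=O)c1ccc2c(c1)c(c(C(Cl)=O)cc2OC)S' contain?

1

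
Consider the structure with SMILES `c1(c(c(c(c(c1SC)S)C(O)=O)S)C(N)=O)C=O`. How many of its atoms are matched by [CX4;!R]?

1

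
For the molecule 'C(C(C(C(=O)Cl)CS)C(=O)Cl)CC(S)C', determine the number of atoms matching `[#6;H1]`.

3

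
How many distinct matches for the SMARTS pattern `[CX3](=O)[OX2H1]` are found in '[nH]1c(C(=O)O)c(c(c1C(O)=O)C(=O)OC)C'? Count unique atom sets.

2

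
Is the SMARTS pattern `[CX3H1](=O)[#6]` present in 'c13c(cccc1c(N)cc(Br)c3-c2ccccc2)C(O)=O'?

The pattern [CX3H1](=O)[#6] describes an sp2 carbon with one H, double-bonded to O and single-bonded to carbon — an aldehyde.
The closest candidate here is a carboxylic acid group (-C(=O)OH), but the carbonyl carbon has H0 and is bonded to O, not H1. No other fragment satisfies the full query, so there is no match.

No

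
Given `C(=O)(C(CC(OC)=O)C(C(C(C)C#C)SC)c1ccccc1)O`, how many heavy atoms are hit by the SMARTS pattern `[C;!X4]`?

4

The query [C;!X4] means: aliphatic carbon that does not have four total connections.
Check the 23 heavy atoms by environment: 8× C (X4) → no; 2× C (X2) → match; 6× c (aromatic, X3) → no; 1× S (X2) → no; 2× C (X3) → match; 2× O (X1) → no; 2× O (X2) → no.
Summing the matching environments: 2 + 2 = 4 matching atoms.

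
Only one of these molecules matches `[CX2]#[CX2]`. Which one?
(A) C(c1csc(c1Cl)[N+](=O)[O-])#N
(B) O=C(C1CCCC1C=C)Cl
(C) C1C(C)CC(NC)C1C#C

[CX2]#[CX2] describes a carbon-carbon triple bond (an alkyne).
(A) has a nitrile (-C#N) but the triple bond is C#N, not C#C.
(B) has a vinyl group (-CH=CH2) but the C=C is a double bond; both carbons are CX3, not CX2.
(C) contains an ethynyl group (-C#CH), which satisfies every atom and bond constraint.
So the answer is (C).

C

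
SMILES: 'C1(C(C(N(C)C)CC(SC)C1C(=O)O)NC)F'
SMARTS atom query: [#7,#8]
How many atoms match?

Check the 17 heavy atoms by environment: 11× C → no; 2× O → match; 2× N → match; 1× F → no; 1× S → no.
Summing the matching environments: 2 + 2 = 4 matching atoms.

4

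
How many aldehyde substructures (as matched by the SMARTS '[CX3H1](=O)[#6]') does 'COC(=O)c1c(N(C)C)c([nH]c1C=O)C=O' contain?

[CX3H1](=O)[#6] is the SMARTS for an aldehyde: an sp2 carbon with one H, double-bonded to O and single-bonded to carbon.
The molecule carries 2 separate instances of an aldehyde (-CHO) meeting every constraint; each maps to a distinct set of atoms, giving 2 matches.

2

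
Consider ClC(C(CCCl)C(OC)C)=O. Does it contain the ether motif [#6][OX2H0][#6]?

Yes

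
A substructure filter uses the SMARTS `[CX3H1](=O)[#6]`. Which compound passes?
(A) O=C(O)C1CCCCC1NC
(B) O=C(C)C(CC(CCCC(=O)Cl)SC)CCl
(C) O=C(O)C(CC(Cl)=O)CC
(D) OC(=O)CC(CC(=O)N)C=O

[CX3H1](=O)[#6] describes an sp2 carbon with one H, double-bonded to O and single-bonded to carbon (an aldehyde).
(A) has a carboxylic acid group (-C(=O)OH) but the carbonyl carbon has H0 and is bonded to O, not H1.
(B) has an acetyl/ketone group (-C(=O)CH3) but the carbonyl carbon has H0 (two carbon neighbours), not H1.
(C) has a carboxylic acid group (-C(=O)OH) but the carbonyl carbon has H0 and is bonded to O, not H1.
(D) contains an aldehyde (-CHO), which satisfies every atom and bond constraint.
So the answer is (D).

D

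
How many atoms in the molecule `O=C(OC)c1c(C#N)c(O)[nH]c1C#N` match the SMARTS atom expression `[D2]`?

4

Check the 14 heavy atoms by environment: 1× n (aromatic, D2) → match; 4× c (aromatic, D3) → no; 1× C (D3) → no; 2× O (D1) → no; 1× O (D2) → match; 1× C (D1) → no; 2× C (D2) → match; 2× N (D1) → no.
Summing the matching environments: 1 + 1 + 2 = 4 matching atoms.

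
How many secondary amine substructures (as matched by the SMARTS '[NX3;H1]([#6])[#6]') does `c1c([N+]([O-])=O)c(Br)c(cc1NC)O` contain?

[NX3;H1]([#6])[#6] is the SMARTS for a secondary amine: a trivalent nitrogen with one H, bonded to two carbons.
Exactly one fragment in the molecule meets all constraints, giving 1 match.

1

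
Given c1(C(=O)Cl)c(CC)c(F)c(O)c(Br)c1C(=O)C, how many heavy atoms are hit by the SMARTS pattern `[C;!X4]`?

2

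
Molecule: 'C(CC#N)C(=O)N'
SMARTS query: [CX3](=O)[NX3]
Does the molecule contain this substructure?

Yes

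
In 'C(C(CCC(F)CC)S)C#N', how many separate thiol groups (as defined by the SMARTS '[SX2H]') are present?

1

[SX2H] is the SMARTS for a thiol: an aliphatic sulfur with two connections, one being H.
Exactly one fragment in the molecule meets all constraints, giving 1 match.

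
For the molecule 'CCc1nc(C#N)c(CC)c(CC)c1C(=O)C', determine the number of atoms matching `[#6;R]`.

5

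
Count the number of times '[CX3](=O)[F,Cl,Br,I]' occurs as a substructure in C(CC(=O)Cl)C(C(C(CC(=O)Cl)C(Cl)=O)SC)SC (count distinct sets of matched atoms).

[CX3](=O)[F,Cl,Br,I] is the SMARTS for an acyl halide: a carbonyl carbon bonded to a halogen.
The molecule carries 3 separate instances of an acyl chloride (-C(=O)Cl) meeting every constraint; each maps to a distinct set of atoms, giving 3 matches.

3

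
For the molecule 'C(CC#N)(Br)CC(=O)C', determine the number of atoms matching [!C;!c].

3

Check the 9 heavy atoms by environment: 6× C → no; 1× O → match; 1× N → match; 1× Br → match.
Summing the matching environments: 1 + 1 + 1 = 3 matching atoms.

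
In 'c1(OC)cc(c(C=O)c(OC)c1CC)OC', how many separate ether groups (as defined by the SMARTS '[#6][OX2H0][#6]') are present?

3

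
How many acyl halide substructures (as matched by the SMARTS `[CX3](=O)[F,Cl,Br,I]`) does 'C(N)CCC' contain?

[CX3](=O)[F,Cl,Br,I] is the SMARTS for an acyl halide: a carbonyl carbon bonded to a halogen.
No fragment in the molecule satisfies every constraint, giving 0 matches.

0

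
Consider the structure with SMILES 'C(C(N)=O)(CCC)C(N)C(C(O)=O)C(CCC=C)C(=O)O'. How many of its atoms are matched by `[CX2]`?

0

The query [CX2] means: C with X2: aliphatic carbon with exactly 2 total connections.
Check the 21 heavy atoms by environment: 9× C (X4) → no; 5× C (X3) → no; 3× O (X1) → no; 2× N (X3) → no; 2× O (X2) → no.
No environment satisfies the query, so 0 matching atoms.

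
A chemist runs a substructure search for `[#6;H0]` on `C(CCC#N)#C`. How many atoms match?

2

The query [#6;H0] means: any carbon with no attached hydrogen.
Check the 6 heavy atoms by environment: 2× C (H2) → no; 2× C (H0) → match; 1× N (H0) → no; 1× C (H1) → no.
That gives 2 matching atoms.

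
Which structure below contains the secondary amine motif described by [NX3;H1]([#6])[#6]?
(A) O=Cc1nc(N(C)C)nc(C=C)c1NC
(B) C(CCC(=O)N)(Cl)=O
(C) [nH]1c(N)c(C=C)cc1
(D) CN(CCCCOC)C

A

[NX3;H1]([#6])[#6] describes a trivalent nitrogen with one H, bonded to two carbons (a secondary amine).
(A) contains an N-methylamino group (-NHCH3), which satisfies every atom and bond constraint.
(B) has a primary amide (-C(=O)NH2) but the -C(=O)NH2 nitrogen has H2, not H1.
(C) has a primary amino group (-NH2) but the nitrogen has H2 and only one carbon neighbour.
(D) has a dimethylamino group (-N(CH3)2) but the nitrogen has H0, not H1.
So the answer is (A).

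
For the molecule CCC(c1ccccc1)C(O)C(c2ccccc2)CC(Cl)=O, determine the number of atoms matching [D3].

6

Check the 22 heavy atoms by environment: 2× C (D2) → no; 4× C (D3) → match; 2× c (aromatic, D3) → match; 10× c (aromatic, D2) → no; 1× C (D1) → no; 2× O (D1) → no; 1× Cl (D1) → no.
Summing the matching environments: 4 + 2 = 6 matching atoms.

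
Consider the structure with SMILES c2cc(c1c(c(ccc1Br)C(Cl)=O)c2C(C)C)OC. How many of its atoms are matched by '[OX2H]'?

Check the 19 heavy atoms by environment: 6× c (aromatic, H0, X3) → no; 4× c (aromatic, H1, X3) → no; 1× C (H1, X4) → no; 3× C (H3, X4) → no; 1× C (H0, X3) → no; 1× O (H0, X1) → no; 1× Cl (H0, X1) → no; 1× O (H0, X2) → no; 1× Br (H0, X1) → no.
No environment satisfies the query, so 0 matching atoms.

0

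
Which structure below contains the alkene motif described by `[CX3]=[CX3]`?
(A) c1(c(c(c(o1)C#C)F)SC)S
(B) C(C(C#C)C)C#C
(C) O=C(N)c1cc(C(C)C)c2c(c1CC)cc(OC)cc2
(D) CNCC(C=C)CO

D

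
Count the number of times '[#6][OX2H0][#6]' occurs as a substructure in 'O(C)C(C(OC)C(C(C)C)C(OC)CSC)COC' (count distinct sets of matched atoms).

4

[#6][OX2H0][#6] is the SMARTS for an ether: an aliphatic oxygen bridging two carbons with no H on the oxygen.
The molecule carries 4 separate instances of a methoxy ether (-OCH3) meeting every constraint; each maps to a distinct set of atoms, giving 4 matches.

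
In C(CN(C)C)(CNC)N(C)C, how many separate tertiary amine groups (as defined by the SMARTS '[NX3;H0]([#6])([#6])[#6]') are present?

2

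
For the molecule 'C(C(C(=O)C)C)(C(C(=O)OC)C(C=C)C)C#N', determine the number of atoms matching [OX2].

The query [OX2] means: aliphatic oxygen with two total connections — ether, hydroxyl, or ester single-bond O.
Check the 17 heavy atoms by environment: 8× C (X4) → no; 1× C (X2) → no; 1× N (X1) → no; 4× C (X3) → no; 2× O (X1) → no; 1× O (X2) → match.
That gives 1 matching atom.

1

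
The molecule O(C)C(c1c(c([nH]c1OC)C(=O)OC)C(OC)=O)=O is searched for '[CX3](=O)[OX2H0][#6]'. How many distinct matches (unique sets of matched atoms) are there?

3

[CX3](=O)[OX2H0][#6] is the SMARTS for an ester: a carbonyl carbon bonded to an oxygen that is itself bonded to carbon (no H on that O).
The molecule carries 3 separate instances of a methyl-ester group (-C(=O)OCH3) meeting every constraint; each maps to a distinct set of atoms, giving 3 matches.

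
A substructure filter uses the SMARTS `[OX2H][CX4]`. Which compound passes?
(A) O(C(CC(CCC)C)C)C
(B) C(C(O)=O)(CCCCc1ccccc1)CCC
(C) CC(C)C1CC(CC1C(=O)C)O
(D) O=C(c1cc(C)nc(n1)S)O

C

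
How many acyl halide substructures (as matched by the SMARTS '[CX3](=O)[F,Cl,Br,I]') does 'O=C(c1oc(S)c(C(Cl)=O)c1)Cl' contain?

2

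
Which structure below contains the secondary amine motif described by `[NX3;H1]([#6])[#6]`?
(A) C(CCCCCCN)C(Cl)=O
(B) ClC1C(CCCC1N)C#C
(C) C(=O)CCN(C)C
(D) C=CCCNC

D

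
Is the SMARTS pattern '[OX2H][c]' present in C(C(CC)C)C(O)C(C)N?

No

The pattern [OX2H][c] describes a hydroxyl oxygen attached to an aromatic carbon — a phenol.
The closest candidate here is a hydroxyl group (-OH), but the -OH is on an aliphatic carbon, not an aromatic c. No other fragment satisfies the full query, so there is no match.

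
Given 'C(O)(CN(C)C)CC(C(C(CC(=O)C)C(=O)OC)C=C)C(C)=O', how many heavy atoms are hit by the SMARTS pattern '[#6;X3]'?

The query [#6;X3] means: any carbon (aromatic or not) with three total connections.
Check the 23 heavy atoms by environment: 12× C (X4) → no; 1× N (X3) → no; 2× O (X2) → no; 5× C (X3) → match; 3× O (X1) → no.
That gives 5 matching atoms.

5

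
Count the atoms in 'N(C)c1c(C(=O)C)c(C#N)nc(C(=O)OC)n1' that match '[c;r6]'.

4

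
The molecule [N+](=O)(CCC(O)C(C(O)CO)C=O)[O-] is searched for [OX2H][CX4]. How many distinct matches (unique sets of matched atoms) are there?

[OX2H][CX4] is the SMARTS for an aliphatic alcohol: a hydroxyl oxygen bound to an sp3 (X4) carbon.
The molecule carries 3 separate instances of a hydroxyl group (-OH) meeting every constraint; each maps to a distinct set of atoms, giving 3 matches.

3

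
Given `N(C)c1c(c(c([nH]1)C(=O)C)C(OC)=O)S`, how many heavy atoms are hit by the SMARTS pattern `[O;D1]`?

The query [O;D1] means: aliphatic oxygen bonded to exactly one heavy atom.
Check the 15 heavy atoms by environment: 1× n (aromatic, D2) → no; 4× c (aromatic, D3) → no; 2× C (D3) → no; 2× O (D1) → match; 1× O (D2) → no; 3× C (D1) → no; 1× S (D1) → no; 1× N (D2) → no.
That gives 2 matching atoms.

2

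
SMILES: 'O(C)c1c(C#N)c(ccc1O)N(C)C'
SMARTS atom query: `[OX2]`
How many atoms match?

The query [OX2] means: aliphatic oxygen with two total connections — ether, hydroxyl, or ester single-bond O.
Check the 14 heavy atoms by environment: 6× c (aromatic, X3) → no; 2× O (X2) → match; 3× C (X4) → no; 1× C (X2) → no; 1× N (X1) → no; 1× N (X3) → no.
That gives 2 matching atoms.

2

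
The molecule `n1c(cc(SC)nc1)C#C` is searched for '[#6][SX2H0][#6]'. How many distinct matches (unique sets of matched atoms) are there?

[#6][SX2H0][#6] is the SMARTS for a thioether: an aliphatic sulfur bridging two carbons with no H on the sulfur.
Exactly one fragment in the molecule meets all constraints, giving 1 match.

1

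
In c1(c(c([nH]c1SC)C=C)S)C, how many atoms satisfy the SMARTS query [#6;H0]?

4

The query [#6;H0] means: any carbon with no attached hydrogen.
Check the 11 heavy atoms by environment: 1× n (aromatic, H1) → no; 4× c (aromatic, H0) → match; 1× S (H1) → no; 2× C (H3) → no; 1× S (H0) → no; 1× C (H1) → no; 1× C (H2) → no.
That gives 4 matching atoms.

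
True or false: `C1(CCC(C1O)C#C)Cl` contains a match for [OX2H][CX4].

True

The pattern [OX2H][CX4] describes a hydroxyl oxygen bound to an sp3 (X4) carbon — an aliphatic alcohol.
The molecule carries a hydroxyl group (-OH), whose atoms satisfy every constraint of the query, so the pattern matches.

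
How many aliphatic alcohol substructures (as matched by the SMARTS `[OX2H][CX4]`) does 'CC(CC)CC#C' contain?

0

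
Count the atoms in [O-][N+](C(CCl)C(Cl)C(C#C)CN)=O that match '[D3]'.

Check the 13 heavy atoms by environment: 3× C (D2) → no; 3× C (D3) → match; 2× Cl (D1) → no; 1× N (D1) → no; 1× N (charge +1, D3) → match; 1× O (charge -1, D1) → no; 1× O (D1) → no; 1× C (D1) → no.
Summing the matching environments: 3 + 1 = 4 matching atoms.

4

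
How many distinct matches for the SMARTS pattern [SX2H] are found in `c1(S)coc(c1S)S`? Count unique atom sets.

[SX2H] is the SMARTS for a thiol: an aliphatic sulfur with two connections, one being H.
The molecule carries 3 separate instances of a thiol (-SH) meeting every constraint; each maps to a distinct set of atoms, giving 3 matches.

3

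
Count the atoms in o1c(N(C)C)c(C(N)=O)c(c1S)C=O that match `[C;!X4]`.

The query [C;!X4] means: aliphatic carbon that does not have four total connections.
Check the 14 heavy atoms by environment: 1× o (aromatic, X2) → no; 4× c (aromatic, X3) → no; 2× N (X3) → no; 2× C (X4) → no; 1× S (X2) → no; 2× C (X3) → match; 2× O (X1) → no.
That gives 2 matching atoms.

2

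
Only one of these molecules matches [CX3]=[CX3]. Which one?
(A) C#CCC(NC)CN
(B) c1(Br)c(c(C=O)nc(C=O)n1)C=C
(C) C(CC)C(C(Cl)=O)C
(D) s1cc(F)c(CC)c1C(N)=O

[CX3]=[CX3] describes a non-aromatic C=C double bond between two sp2 carbons (an alkene).
(A) has an ethynyl group (-C#CH) but the C-C bond is a triple bond, not a double bond.
(B) contains a vinyl group (-CH=CH2), which satisfies every atom and bond constraint.
(C) has an ethyl group (-CH2CH3) but its C-C bond is a single bond between CX4 carbons, not CX3=CX3.
(D) has an ethyl group (-CH2CH3) but its C-C bond is a single bond between CX4 carbons, not CX3=CX3.
So the answer is (B).

B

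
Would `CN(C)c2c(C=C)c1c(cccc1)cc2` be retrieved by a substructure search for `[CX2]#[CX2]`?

The pattern [CX2]#[CX2] describes a carbon-carbon triple bond — an alkyne.
The closest candidate here is a vinyl group (-CH=CH2), but the C=C is a double bond; both carbons are CX3, not CX2. No other fragment satisfies the full query, so there is no match.

No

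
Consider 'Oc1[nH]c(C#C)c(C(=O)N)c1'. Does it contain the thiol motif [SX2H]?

No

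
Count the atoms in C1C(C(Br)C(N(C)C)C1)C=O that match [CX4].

7

Check the 11 heavy atoms by environment: 7× C (X4) → match; 1× N (X3) → no; 1× Br (X1) → no; 1× C (X3) → no; 1× O (X1) → no.
That gives 7 matching atoms.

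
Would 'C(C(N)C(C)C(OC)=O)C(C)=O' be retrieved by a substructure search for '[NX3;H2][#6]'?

Yes

The pattern [NX3;H2][#6] describes a trivalent nitrogen with two H attached to carbon — a primary amine.
The molecule carries a primary amino group (-NH2), whose atoms satisfy every constraint of the query, so the pattern matches.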